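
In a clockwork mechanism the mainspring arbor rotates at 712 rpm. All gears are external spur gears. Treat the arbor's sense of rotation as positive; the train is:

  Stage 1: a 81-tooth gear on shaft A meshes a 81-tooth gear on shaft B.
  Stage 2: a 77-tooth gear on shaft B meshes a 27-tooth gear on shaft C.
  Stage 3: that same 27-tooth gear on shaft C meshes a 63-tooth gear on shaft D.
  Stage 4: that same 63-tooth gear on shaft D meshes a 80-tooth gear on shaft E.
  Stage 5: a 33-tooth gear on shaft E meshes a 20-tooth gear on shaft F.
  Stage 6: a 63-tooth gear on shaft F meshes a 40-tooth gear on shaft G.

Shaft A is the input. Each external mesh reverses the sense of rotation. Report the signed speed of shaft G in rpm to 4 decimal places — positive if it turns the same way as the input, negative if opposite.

+1780.9234 rpm (same as input, |ω| = 1780.9234 rpm)

Stage 1 [81T→81T]: ω = 712.0000×81/81 = 712.0000 rpm, dir flips to −; running = −712.0000
Stage 2 [77T→27T]: ω = 712.0000×77/27 = 2030.5185 rpm, dir flips to +; running = +2030.5185
Stage 3 [27T→63T]: ω = 2030.5185×27/63 = 870.2222 rpm, dir flips to −; running = −870.2222
Stage 4 [63T→80T]: ω = 870.2222×63/80 = 685.3000 rpm, dir flips to +; running = +685.3000
Stage 5 [33T→20T]: ω = 685.3000×33/20 = 1130.7450 rpm, dir flips to −; running = −1130.7450
Stage 6 [63T→40T]: ω = 1130.7450×63/40 = 1780.9234 rpm, dir flips to +; running = +1780.9234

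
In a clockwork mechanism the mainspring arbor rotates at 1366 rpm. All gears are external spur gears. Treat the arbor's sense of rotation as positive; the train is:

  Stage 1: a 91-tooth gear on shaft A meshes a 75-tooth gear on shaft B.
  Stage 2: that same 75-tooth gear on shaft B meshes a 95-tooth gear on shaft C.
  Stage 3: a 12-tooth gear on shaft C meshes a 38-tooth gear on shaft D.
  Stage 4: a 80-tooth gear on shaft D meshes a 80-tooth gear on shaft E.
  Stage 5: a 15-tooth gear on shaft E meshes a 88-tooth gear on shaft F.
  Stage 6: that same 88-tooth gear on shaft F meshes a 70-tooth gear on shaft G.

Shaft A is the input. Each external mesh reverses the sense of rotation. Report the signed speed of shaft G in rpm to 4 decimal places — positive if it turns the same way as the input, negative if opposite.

Stage 1 [91T→75T]: ω = 1366.0000×91/75 = 1657.4133 rpm, dir flips to −; running = −1657.4133
Stage 2 [75T→95T]: ω = 1657.4133×75/95 = 1308.4842 rpm, dir flips to +; running = +1308.4842
Stage 3 [12T→38T]: ω = 1308.4842×12/38 = 413.2055 rpm, dir flips to −; running = −413.2055
Stage 4 [80T→80T]: ω = 413.2055×80/80 = 413.2055 rpm, dir flips to +; running = +413.2055
Stage 5 [15T→88T]: ω = 413.2055×15/88 = 70.4328 rpm, dir flips to −; running = −70.4328
Stage 6 [88T→70T]: ω = 70.4328×88/70 = 88.5440 rpm, dir flips to +; running = +88.5440

+88.5440 rpm (same as input, |ω| = 88.5440 rpm)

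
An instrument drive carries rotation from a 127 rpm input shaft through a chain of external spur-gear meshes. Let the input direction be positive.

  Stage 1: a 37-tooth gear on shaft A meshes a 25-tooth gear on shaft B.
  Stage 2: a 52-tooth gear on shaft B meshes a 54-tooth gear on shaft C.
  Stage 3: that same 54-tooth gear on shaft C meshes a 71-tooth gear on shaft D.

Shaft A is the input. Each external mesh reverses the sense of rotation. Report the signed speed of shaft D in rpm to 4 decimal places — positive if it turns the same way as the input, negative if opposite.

-137.6608 rpm (opposite to input, |ω| = 137.6608 rpm)

Stage 1 [37T→25T]: ω = 127.0000×37/25 = 187.9600 rpm, dir flips to −; running = −187.9600
Stage 2 [52T→54T]: ω = 187.9600×52/54 = 180.9985 rpm, dir flips to +; running = +180.9985
Stage 3 [54T→71T]: ω = 180.9985×54/71 = 137.6608 rpm, dir flips to −; running = −137.6608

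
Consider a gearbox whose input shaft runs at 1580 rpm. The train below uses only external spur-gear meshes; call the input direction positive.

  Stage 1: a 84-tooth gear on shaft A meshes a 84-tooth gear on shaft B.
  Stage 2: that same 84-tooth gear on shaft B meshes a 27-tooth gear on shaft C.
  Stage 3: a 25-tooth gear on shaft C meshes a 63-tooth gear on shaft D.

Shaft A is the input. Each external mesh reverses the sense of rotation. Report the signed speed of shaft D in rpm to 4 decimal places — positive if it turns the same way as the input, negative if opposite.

Stage 1 [84T→84T]: ω = 1580.0000×84/84 = 1580.0000 rpm, dir flips to −; running = −1580.0000
Stage 2 [84T→27T]: ω = 1580.0000×84/27 = 4915.5556 rpm, dir flips to +; running = +4915.5556
Stage 3 [25T→63T]: ω = 4915.5556×25/63 = 1950.6173 rpm, dir flips to −; running = −1950.6173

-1950.6173 rpm (opposite to input, |ω| = 1950.6173 rpm)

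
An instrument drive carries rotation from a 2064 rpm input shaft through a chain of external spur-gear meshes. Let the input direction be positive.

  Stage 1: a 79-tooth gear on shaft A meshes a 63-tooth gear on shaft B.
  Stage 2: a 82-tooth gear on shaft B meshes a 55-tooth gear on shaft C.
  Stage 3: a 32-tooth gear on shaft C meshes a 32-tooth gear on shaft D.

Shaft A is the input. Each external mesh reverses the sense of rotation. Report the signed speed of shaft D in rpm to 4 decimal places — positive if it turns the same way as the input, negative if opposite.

-3858.7567 rpm (opposite to input, |ω| = 3858.7567 rpm)

Stage 1 [79T→63T]: ω = 2064.0000×79/63 = 2588.1905 rpm, dir flips to −; running = −2588.1905
Stage 2 [82T→55T]: ω = 2588.1905×82/55 = 3858.7567 rpm, dir flips to +; running = +3858.7567
Stage 3 [32T→32T]: ω = 3858.7567×32/32 = 3858.7567 rpm, dir flips to −; running = −3858.7567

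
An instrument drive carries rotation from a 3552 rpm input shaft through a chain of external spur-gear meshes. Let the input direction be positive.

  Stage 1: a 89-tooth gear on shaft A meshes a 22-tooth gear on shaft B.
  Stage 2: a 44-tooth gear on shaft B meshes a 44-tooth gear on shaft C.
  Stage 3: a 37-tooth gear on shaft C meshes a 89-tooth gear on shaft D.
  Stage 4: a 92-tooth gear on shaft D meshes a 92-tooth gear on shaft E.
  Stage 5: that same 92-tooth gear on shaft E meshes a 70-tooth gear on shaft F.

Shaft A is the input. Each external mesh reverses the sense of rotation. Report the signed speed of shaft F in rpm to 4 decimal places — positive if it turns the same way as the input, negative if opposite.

Stage 1 [89T→22T]: ω = 3552.0000×89/22 = 14369.4545 rpm, dir flips to −; running = −14369.4545
Stage 2 [44T→44T]: ω = 14369.4545×44/44 = 14369.4545 rpm, dir flips to +; running = +14369.4545
Stage 3 [37T→89T]: ω = 14369.4545×37/89 = 5973.8182 rpm, dir flips to −; running = −5973.8182
Stage 4 [92T→92T]: ω = 5973.8182×92/92 = 5973.8182 rpm, dir flips to +; running = +5973.8182
Stage 5 [92T→70T]: ω = 5973.8182×92/70 = 7851.3039 rpm, dir flips to −; running = −7851.3039

-7851.3039 rpm (opposite to input, |ω| = 7851.3039 rpm)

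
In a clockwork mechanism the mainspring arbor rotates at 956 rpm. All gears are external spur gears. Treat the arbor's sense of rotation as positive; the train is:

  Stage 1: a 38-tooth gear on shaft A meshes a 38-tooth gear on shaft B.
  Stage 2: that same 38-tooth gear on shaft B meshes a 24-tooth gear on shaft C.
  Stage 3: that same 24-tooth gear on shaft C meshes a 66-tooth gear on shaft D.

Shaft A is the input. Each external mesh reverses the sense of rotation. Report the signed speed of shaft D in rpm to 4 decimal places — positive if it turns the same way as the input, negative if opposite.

Stage 1 [38T→38T]: ω = 956.0000×38/38 = 956.0000 rpm, dir flips to −; running = −956.0000
Stage 2 [38T→24T]: ω = 956.0000×38/24 = 1513.6667 rpm, dir flips to +; running = +1513.6667
Stage 3 [24T→66T]: ω = 1513.6667×24/66 = 550.4242 rpm, dir flips to −; running = −550.4242

-550.4242 rpm (opposite to input, |ω| = 550.4242 rpm)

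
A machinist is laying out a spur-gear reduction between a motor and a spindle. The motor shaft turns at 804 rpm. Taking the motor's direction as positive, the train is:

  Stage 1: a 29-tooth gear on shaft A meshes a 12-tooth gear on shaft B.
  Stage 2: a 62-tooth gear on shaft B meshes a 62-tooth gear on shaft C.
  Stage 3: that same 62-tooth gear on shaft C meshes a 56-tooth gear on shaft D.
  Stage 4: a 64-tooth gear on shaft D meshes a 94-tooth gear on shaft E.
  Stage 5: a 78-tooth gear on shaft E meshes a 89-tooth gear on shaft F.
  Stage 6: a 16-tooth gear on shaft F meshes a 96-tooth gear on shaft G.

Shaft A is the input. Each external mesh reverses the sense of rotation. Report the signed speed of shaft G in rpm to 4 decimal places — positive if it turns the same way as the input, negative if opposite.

Stage 1 [29T→12T]: ω = 804.0000×29/12 = 1943.0000 rpm, dir flips to −; running = −1943.0000
Stage 2 [62T→62T]: ω = 1943.0000×62/62 = 1943.0000 rpm, dir flips to +; running = +1943.0000
Stage 3 [62T→56T]: ω = 1943.0000×62/56 = 2151.1786 rpm, dir flips to −; running = −2151.1786
Stage 4 [64T→94T]: ω = 2151.1786×64/94 = 1464.6322 rpm, dir flips to +; running = +1464.6322
Stage 5 [78T→89T]: ω = 1464.6322×78/89 = 1283.6103 rpm, dir flips to −; running = −1283.6103
Stage 6 [16T→96T]: ω = 1283.6103×16/96 = 213.9350 rpm, dir flips to +; running = +213.9350

+213.9350 rpm (same as input, |ω| = 213.9350 rpm)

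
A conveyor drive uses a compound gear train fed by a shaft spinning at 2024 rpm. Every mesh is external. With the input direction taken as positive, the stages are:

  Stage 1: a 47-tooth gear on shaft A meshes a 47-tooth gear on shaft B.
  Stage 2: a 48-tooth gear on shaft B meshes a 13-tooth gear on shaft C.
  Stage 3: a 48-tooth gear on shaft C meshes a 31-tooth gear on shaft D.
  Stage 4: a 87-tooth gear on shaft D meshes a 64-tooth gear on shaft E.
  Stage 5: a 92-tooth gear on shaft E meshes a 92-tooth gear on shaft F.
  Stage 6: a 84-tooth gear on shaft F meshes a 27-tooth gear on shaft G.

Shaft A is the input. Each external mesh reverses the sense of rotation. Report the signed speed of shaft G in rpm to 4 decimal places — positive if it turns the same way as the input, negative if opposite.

Stage 1 [47T→47T]: ω = 2024.0000×47/47 = 2024.0000 rpm, dir flips to −; running = −2024.0000
Stage 2 [48T→13T]: ω = 2024.0000×48/13 = 7473.2308 rpm, dir flips to +; running = +7473.2308
Stage 3 [48T→31T]: ω = 7473.2308×48/31 = 11571.4541 rpm, dir flips to −; running = −11571.4541
Stage 4 [87T→64T]: ω = 11571.4541×87/64 = 15729.9454 rpm, dir flips to +; running = +15729.9454
Stage 5 [92T→92T]: ω = 15729.9454×92/92 = 15729.9454 rpm, dir flips to −; running = −15729.9454
Stage 6 [84T→27T]: ω = 15729.9454×84/27 = 48937.6079 rpm, dir flips to +; running = +48937.6079

+48937.6079 rpm (same as input, |ω| = 48937.6079 rpm)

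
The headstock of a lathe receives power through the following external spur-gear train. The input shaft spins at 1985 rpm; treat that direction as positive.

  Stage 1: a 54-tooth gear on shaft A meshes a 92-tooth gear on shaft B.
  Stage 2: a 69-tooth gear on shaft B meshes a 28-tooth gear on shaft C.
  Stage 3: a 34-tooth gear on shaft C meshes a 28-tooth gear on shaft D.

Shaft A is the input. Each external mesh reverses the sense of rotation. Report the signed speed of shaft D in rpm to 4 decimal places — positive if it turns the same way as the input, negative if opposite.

Stage 1 [54T→92T]: ω = 1985.0000×54/92 = 1165.1087 rpm, dir flips to −; running = −1165.1087
Stage 2 [69T→28T]: ω = 1165.1087×69/28 = 2871.1607 rpm, dir flips to +; running = +2871.1607
Stage 3 [34T→28T]: ω = 2871.1607×34/28 = 3486.4094 rpm, dir flips to −; running = −3486.4094

-3486.4094 rpm (opposite to input, |ω| = 3486.4094 rpm)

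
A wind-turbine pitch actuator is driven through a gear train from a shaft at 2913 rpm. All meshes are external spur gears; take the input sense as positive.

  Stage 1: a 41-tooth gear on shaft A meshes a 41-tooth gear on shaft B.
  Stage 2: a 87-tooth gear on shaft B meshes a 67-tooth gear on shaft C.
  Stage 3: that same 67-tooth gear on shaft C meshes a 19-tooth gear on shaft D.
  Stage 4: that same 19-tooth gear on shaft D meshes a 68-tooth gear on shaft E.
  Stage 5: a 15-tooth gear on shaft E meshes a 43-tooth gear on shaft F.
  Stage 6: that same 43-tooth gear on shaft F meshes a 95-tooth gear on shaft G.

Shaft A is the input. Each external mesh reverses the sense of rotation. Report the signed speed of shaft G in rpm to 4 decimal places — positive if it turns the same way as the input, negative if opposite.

+588.4621 rpm (same as input, |ω| = 588.4621 rpm)

Stage 1 [41T→41T]: ω = 2913.0000×41/41 = 2913.0000 rpm, dir flips to −; running = −2913.0000
Stage 2 [87T→67T]: ω = 2913.0000×87/67 = 3782.5522 rpm, dir flips to +; running = +3782.5522
Stage 3 [67T→19T]: ω = 3782.5522×67/19 = 13338.4737 rpm, dir flips to −; running = −13338.4737
Stage 4 [19T→68T]: ω = 13338.4737×19/68 = 3726.9265 rpm, dir flips to +; running = +3726.9265
Stage 5 [15T→43T]: ω = 3726.9265×15/43 = 1300.0906 rpm, dir flips to −; running = −1300.0906
Stage 6 [43T→95T]: ω = 1300.0906×43/95 = 588.4621 rpm, dir flips to +; running = +588.4621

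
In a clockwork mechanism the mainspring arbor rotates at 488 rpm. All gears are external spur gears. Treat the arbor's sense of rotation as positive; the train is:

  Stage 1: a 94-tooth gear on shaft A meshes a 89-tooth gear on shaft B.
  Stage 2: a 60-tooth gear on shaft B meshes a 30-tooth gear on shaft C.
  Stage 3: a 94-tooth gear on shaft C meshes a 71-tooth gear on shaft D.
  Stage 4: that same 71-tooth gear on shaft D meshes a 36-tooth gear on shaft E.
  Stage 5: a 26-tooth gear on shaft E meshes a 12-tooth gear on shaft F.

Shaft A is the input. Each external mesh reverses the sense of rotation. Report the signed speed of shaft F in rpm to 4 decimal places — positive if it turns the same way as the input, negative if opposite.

-5831.8335 rpm (opposite to input, |ω| = 5831.8335 rpm)

Stage 1 [94T→89T]: ω = 488.0000×94/89 = 515.4157 rpm, dir flips to −; running = −515.4157
Stage 2 [60T→30T]: ω = 515.4157×60/30 = 1030.8315 rpm, dir flips to +; running = +1030.8315
Stage 3 [94T→71T]: ω = 1030.8315×94/71 = 1364.7628 rpm, dir flips to −; running = −1364.7628
Stage 4 [71T→36T]: ω = 1364.7628×71/36 = 2691.6155 rpm, dir flips to +; running = +2691.6155
Stage 5 [26T→12T]: ω = 2691.6155×26/12 = 5831.8335 rpm, dir flips to −; running = −5831.8335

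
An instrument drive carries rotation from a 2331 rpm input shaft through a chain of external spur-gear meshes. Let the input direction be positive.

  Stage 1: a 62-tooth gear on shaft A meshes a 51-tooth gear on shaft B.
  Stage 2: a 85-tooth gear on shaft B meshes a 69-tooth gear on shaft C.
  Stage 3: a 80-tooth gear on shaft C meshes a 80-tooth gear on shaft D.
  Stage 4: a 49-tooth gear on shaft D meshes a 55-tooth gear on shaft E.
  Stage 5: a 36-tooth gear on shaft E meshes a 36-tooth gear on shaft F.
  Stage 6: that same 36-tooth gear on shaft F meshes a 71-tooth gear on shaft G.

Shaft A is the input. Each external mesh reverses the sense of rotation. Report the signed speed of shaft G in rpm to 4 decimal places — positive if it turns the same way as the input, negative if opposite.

+1576.9255 rpm (same as input, |ω| = 1576.9255 rpm)

Stage 1 [62T→51T]: ω = 2331.0000×62/51 = 2833.7647 rpm, dir flips to −; running = −2833.7647
Stage 2 [85T→69T]: ω = 2833.7647×85/69 = 3490.8696 rpm, dir flips to +; running = +3490.8696
Stage 3 [80T→80T]: ω = 3490.8696×80/80 = 3490.8696 rpm, dir flips to −; running = −3490.8696
Stage 4 [49T→55T]: ω = 3490.8696×49/55 = 3110.0474 rpm, dir flips to +; running = +3110.0474
Stage 5 [36T→36T]: ω = 3110.0474×36/36 = 3110.0474 rpm, dir flips to −; running = −3110.0474
Stage 6 [36T→71T]: ω = 3110.0474×36/71 = 1576.9255 rpm, dir flips to +; running = +1576.9255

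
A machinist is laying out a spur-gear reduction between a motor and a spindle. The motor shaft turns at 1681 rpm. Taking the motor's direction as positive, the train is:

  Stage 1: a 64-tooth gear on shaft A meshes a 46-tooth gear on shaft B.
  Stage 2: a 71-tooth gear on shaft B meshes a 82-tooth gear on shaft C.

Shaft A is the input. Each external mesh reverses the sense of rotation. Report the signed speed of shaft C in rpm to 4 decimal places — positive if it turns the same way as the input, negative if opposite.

Stage 1 [64T→46T]: ω = 1681.0000×64/46 = 2338.7826 rpm, dir flips to −; running = −2338.7826
Stage 2 [71T→82T]: ω = 2338.7826×71/82 = 2025.0435 rpm, dir flips to +; running = +2025.0435

+2025.0435 rpm (same as input, |ω| = 2025.0435 rpm)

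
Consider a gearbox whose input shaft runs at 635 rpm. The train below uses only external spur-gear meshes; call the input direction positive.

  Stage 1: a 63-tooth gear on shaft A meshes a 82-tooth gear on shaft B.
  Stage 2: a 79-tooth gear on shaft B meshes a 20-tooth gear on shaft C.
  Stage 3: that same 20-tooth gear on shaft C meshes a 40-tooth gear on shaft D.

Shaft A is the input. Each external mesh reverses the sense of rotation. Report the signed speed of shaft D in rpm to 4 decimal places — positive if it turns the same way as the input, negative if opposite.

-963.5351 rpm (opposite to input, |ω| = 963.5351 rpm)

Stage 1 [63T→82T]: ω = 635.0000×63/82 = 487.8659 rpm, dir flips to −; running = −487.8659
Stage 2 [79T→20T]: ω = 487.8659×79/20 = 1927.0701 rpm, dir flips to +; running = +1927.0701
Stage 3 [20T→40T]: ω = 1927.0701×20/40 = 963.5351 rpm, dir flips to −; running = −963.5351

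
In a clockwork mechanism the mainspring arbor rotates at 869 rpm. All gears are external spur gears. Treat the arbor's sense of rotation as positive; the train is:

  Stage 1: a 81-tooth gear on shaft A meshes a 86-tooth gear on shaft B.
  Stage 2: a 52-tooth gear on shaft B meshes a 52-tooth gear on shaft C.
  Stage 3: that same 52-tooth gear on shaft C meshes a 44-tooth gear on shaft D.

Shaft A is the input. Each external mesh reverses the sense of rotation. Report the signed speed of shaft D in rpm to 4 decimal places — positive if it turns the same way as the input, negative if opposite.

-967.2907 rpm (opposite to input, |ω| = 967.2907 rpm)

Stage 1 [81T→86T]: ω = 869.0000×81/86 = 818.4767 rpm, dir flips to −; running = −818.4767
Stage 2 [52T→52T]: ω = 818.4767×52/52 = 818.4767 rpm, dir flips to +; running = +818.4767
Stage 3 [52T→44T]: ω = 818.4767×52/44 = 967.2907 rpm, dir flips to −; running = −967.2907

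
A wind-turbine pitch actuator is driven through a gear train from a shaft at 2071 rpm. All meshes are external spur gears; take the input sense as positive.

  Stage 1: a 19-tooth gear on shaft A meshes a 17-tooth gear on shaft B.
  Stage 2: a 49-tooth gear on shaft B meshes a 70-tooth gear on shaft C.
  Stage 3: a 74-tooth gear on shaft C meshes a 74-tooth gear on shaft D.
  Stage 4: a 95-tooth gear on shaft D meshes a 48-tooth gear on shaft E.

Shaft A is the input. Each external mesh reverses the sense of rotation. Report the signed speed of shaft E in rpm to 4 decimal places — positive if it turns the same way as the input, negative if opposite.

Stage 1 [19T→17T]: ω = 2071.0000×19/17 = 2314.6471 rpm, dir flips to −; running = −2314.6471
Stage 2 [49T→70T]: ω = 2314.6471×49/70 = 1620.2529 rpm, dir flips to +; running = +1620.2529
Stage 3 [74T→74T]: ω = 1620.2529×74/74 = 1620.2529 rpm, dir flips to −; running = −1620.2529
Stage 4 [95T→48T]: ω = 1620.2529×95/48 = 3206.7506 rpm, dir flips to +; running = +3206.7506

+3206.7506 rpm (same as input, |ω| = 3206.7506 rpm)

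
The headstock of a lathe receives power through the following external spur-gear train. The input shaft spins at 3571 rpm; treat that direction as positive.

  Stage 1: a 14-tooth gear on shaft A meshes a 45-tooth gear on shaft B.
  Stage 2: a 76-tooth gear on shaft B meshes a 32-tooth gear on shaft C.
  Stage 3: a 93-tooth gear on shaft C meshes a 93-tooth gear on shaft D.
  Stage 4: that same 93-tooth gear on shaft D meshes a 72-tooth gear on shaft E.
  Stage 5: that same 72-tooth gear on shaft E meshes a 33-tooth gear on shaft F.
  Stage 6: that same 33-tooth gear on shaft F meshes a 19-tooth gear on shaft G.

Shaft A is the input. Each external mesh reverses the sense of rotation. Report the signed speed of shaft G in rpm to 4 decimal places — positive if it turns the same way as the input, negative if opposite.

+12915.1167 rpm (same as input, |ω| = 12915.1167 rpm)

Stage 1 [14T→45T]: ω = 3571.0000×14/45 = 1110.9778 rpm, dir flips to −; running = −1110.9778
Stage 2 [76T→32T]: ω = 1110.9778×76/32 = 2638.5722 rpm, dir flips to +; running = +2638.5722
Stage 3 [93T→93T]: ω = 2638.5722×93/93 = 2638.5722 rpm, dir flips to −; running = −2638.5722
Stage 4 [93T→72T]: ω = 2638.5722×93/72 = 3408.1558 rpm, dir flips to +; running = +3408.1558
Stage 5 [72T→33T]: ω = 3408.1558×72/33 = 7435.9763 rpm, dir flips to −; running = −7435.9763
Stage 6 [33T→19T]: ω = 7435.9763×33/19 = 12915.1167 rpm, dir flips to +; running = +12915.1167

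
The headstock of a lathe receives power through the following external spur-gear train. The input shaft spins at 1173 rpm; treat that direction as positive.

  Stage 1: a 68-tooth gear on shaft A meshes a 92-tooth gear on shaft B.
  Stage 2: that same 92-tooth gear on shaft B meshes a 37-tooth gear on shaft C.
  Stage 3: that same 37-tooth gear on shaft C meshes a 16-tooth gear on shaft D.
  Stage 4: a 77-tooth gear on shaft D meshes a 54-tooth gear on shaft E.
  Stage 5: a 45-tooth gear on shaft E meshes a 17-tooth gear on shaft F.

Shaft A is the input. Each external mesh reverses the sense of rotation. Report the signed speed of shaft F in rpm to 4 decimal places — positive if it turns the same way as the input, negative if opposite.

Stage 1 [68T→92T]: ω = 1173.0000×68/92 = 867.0000 rpm, dir flips to −; running = −867.0000
Stage 2 [92T→37T]: ω = 867.0000×92/37 = 2155.7838 rpm, dir flips to +; running = +2155.7838
Stage 3 [37T→16T]: ω = 2155.7838×37/16 = 4985.2500 rpm, dir flips to −; running = −4985.2500
Stage 4 [77T→54T]: ω = 4985.2500×77/54 = 7108.5972 rpm, dir flips to +; running = +7108.5972
Stage 5 [45T→17T]: ω = 7108.5972×45/17 = 18816.8750 rpm, dir flips to −; running = −18816.8750

-18816.8750 rpm (opposite to input, |ω| = 18816.8750 rpm)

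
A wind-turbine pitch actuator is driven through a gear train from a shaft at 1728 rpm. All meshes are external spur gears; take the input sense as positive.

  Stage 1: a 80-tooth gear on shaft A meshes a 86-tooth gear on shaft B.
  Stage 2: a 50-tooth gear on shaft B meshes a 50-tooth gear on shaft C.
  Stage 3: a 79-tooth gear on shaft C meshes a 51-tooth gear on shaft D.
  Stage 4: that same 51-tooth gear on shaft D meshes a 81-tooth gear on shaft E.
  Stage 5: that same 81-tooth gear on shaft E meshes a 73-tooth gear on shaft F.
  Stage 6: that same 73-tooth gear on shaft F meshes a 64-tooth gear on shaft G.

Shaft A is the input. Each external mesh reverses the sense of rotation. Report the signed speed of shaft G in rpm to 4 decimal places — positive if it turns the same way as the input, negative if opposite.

Stage 1 [80T→86T]: ω = 1728.0000×80/86 = 1607.4419 rpm, dir flips to −; running = −1607.4419
Stage 2 [50T→50T]: ω = 1607.4419×50/50 = 1607.4419 rpm, dir flips to +; running = +1607.4419
Stage 3 [79T→51T]: ω = 1607.4419×79/51 = 2489.9590 rpm, dir flips to −; running = −2489.9590
Stage 4 [51T→81T]: ω = 2489.9590×51/81 = 1567.7519 rpm, dir flips to +; running = +1567.7519
Stage 5 [81T→73T]: ω = 1567.7519×81/73 = 1739.5604 rpm, dir flips to −; running = −1739.5604
Stage 6 [73T→64T]: ω = 1739.5604×73/64 = 1984.1860 rpm, dir flips to +; running = +1984.1860

+1984.1860 rpm (same as input, |ω| = 1984.1860 rpm)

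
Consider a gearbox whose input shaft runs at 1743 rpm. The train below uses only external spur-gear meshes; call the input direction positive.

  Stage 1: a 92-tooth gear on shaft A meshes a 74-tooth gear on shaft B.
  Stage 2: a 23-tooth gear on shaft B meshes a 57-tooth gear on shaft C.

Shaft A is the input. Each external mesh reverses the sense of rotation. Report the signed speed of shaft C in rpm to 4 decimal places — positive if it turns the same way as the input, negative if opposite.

+874.3926 rpm (same as input, |ω| = 874.3926 rpm)

Stage 1 [92T→74T]: ω = 1743.0000×92/74 = 2166.9730 rpm, dir flips to −; running = −2166.9730
Stage 2 [23T→57T]: ω = 2166.9730×23/57 = 874.3926 rpm, dir flips to +; running = +874.3926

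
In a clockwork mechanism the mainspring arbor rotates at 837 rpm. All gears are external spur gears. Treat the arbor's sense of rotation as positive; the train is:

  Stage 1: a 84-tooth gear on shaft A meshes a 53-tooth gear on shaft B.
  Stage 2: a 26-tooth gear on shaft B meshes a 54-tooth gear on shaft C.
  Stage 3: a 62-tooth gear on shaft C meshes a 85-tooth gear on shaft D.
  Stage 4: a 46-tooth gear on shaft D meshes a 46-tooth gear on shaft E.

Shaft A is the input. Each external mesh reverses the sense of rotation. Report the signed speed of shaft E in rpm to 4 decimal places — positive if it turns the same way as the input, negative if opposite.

Stage 1 [84T→53T]: ω = 837.0000×84/53 = 1326.5660 rpm, dir flips to −; running = −1326.5660
Stage 2 [26T→54T]: ω = 1326.5660×26/54 = 638.7170 rpm, dir flips to +; running = +638.7170
Stage 3 [62T→85T]: ω = 638.7170×62/85 = 465.8877 rpm, dir flips to −; running = −465.8877
Stage 4 [46T→46T]: ω = 465.8877×46/46 = 465.8877 rpm, dir flips to +; running = +465.8877

+465.8877 rpm (same as input, |ω| = 465.8877 rpm)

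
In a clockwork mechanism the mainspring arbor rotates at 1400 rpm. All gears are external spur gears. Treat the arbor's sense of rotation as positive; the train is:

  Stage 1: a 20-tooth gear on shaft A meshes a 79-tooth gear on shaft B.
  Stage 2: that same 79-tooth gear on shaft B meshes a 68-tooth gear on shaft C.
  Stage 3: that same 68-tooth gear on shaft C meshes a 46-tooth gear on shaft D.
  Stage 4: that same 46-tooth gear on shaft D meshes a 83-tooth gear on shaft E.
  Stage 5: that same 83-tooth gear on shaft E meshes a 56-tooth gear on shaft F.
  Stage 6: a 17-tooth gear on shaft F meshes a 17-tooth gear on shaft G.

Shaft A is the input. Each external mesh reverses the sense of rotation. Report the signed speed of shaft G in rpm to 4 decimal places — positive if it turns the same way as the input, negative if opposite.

Stage 1 [20T→79T]: ω = 1400.0000×20/79 = 354.4304 rpm, dir flips to −; running = −354.4304
Stage 2 [79T→68T]: ω = 354.4304×79/68 = 411.7647 rpm, dir flips to +; running = +411.7647
Stage 3 [68T→46T]: ω = 411.7647×68/46 = 608.6957 rpm, dir flips to −; running = −608.6957
Stage 4 [46T→83T]: ω = 608.6957×46/83 = 337.3494 rpm, dir flips to +; running = +337.3494
Stage 5 [83T→56T]: ω = 337.3494×83/56 = 500.0000 rpm, dir flips to −; running = −500.0000
Stage 6 [17T→17T]: ω = 500.0000×17/17 = 500.0000 rpm, dir flips to +; running = +500.0000

+500.0000 rpm (same as input, |ω| = 500.0000 rpm)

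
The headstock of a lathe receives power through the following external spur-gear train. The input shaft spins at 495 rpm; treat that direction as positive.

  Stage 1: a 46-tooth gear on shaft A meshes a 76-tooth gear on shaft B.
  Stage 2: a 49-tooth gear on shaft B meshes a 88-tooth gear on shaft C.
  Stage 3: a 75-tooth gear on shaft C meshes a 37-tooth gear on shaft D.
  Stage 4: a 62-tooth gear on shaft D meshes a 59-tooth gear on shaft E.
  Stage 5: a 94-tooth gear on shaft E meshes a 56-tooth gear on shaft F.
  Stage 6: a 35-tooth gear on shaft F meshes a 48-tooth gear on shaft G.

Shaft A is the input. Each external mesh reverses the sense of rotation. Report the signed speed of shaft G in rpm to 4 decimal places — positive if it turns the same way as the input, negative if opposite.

Stage 1 [46T→76T]: ω = 495.0000×46/76 = 299.6053 rpm, dir flips to −; running = −299.6053
Stage 2 [49T→88T]: ω = 299.6053×49/88 = 166.8257 rpm, dir flips to +; running = +166.8257
Stage 3 [75T→37T]: ω = 166.8257×75/37 = 338.1601 rpm, dir flips to −; running = −338.1601
Stage 4 [62T→59T]: ω = 338.1601×62/59 = 355.3547 rpm, dir flips to +; running = +355.3547
Stage 5 [94T→56T]: ω = 355.3547×94/56 = 596.4882 rpm, dir flips to −; running = −596.4882
Stage 6 [35T→48T]: ω = 596.4882×35/48 = 434.9393 rpm, dir flips to +; running = +434.9393

+434.9393 rpm (same as input, |ω| = 434.9393 rpm)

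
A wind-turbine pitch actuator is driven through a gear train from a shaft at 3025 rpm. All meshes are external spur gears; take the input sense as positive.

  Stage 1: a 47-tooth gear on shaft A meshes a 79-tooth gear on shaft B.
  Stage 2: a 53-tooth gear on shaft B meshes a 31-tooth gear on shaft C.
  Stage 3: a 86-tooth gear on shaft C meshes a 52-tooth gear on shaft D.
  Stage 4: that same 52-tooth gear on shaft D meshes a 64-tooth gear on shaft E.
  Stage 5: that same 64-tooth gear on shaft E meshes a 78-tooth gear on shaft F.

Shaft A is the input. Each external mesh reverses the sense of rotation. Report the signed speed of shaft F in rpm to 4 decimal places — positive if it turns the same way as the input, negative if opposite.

Stage 1 [47T→79T]: ω = 3025.0000×47/79 = 1799.6835 rpm, dir flips to −; running = −1799.6835
Stage 2 [53T→31T]: ω = 1799.6835×53/31 = 3076.8783 rpm, dir flips to +; running = +3076.8783
Stage 3 [86T→52T]: ω = 3076.8783×86/52 = 5088.6834 rpm, dir flips to −; running = −5088.6834
Stage 4 [52T→64T]: ω = 5088.6834×52/64 = 4134.5552 rpm, dir flips to +; running = +4134.5552
Stage 5 [64T→78T]: ω = 4134.5552×64/78 = 3392.4556 rpm, dir flips to −; running = −3392.4556

-3392.4556 rpm (opposite to input, |ω| = 3392.4556 rpm)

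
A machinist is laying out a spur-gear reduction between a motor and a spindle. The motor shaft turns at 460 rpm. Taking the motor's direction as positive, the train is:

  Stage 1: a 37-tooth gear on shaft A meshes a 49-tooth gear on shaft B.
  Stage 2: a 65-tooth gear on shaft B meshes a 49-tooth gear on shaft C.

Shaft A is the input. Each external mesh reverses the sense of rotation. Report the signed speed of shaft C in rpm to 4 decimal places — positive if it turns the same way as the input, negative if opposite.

Stage 1 [37T→49T]: ω = 460.0000×37/49 = 347.3469 rpm, dir flips to −; running = −347.3469
Stage 2 [65T→49T]: ω = 347.3469×65/49 = 460.7663 rpm, dir flips to +; running = +460.7663

+460.7663 rpm (same as input, |ω| = 460.7663 rpm)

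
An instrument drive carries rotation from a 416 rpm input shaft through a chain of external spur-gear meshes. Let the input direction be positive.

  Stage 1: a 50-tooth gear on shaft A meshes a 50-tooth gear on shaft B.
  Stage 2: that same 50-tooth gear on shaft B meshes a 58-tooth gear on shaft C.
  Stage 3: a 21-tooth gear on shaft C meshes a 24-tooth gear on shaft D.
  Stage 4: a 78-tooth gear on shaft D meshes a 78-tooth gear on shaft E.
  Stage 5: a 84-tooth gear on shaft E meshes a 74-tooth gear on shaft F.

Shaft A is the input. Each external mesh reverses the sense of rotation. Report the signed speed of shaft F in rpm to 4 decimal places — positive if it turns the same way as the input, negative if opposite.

-356.1976 rpm (opposite to input, |ω| = 356.1976 rpm)

Stage 1 [50T→50T]: ω = 416.0000×50/50 = 416.0000 rpm, dir flips to −; running = −416.0000
Stage 2 [50T→58T]: ω = 416.0000×50/58 = 358.6207 rpm, dir flips to +; running = +358.6207
Stage 3 [21T→24T]: ω = 358.6207×21/24 = 313.7931 rpm, dir flips to −; running = −313.7931
Stage 4 [78T→78T]: ω = 313.7931×78/78 = 313.7931 rpm, dir flips to +; running = +313.7931
Stage 5 [84T→74T]: ω = 313.7931×84/74 = 356.1976 rpm, dir flips to −; running = −356.1976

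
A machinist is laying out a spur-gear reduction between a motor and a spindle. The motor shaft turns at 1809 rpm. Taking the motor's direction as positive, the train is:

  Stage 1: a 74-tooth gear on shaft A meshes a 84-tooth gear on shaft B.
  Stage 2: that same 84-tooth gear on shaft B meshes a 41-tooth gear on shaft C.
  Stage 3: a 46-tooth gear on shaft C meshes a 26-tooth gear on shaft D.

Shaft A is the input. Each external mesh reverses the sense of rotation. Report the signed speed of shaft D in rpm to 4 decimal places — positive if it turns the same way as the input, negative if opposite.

-5776.5816 rpm (opposite to input, |ω| = 5776.5816 rpm)

Stage 1 [74T→84T]: ω = 1809.0000×74/84 = 1593.6429 rpm, dir flips to −; running = −1593.6429
Stage 2 [84T→41T]: ω = 1593.6429×84/41 = 3265.0244 rpm, dir flips to +; running = +3265.0244
Stage 3 [46T→26T]: ω = 3265.0244×46/26 = 5776.5816 rpm, dir flips to −; running = −5776.5816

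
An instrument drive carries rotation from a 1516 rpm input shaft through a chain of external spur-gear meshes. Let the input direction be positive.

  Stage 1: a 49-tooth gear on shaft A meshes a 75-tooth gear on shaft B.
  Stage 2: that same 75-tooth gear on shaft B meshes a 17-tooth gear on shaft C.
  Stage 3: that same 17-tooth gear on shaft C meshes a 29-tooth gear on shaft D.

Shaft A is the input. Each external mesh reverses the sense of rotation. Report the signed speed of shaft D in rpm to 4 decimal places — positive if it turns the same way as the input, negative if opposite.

Stage 1 [49T→75T]: ω = 1516.0000×49/75 = 990.4533 rpm, dir flips to −; running = −990.4533
Stage 2 [75T→17T]: ω = 990.4533×75/17 = 4369.6471 rpm, dir flips to +; running = +4369.6471
Stage 3 [17T→29T]: ω = 4369.6471×17/29 = 2561.5172 rpm, dir flips to −; running = −2561.5172

-2561.5172 rpm (opposite to input, |ω| = 2561.5172 rpm)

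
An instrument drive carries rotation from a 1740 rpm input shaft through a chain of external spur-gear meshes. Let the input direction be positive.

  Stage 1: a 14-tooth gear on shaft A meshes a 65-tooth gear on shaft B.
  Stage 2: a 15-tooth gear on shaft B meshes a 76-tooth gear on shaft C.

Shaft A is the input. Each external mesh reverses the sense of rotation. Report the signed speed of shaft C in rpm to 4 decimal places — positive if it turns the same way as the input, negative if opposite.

Stage 1 [14T→65T]: ω = 1740.0000×14/65 = 374.7692 rpm, dir flips to −; running = −374.7692
Stage 2 [15T→76T]: ω = 374.7692×15/76 = 73.9676 rpm, dir flips to +; running = +73.9676

+73.9676 rpm (same as input, |ω| = 73.9676 rpm)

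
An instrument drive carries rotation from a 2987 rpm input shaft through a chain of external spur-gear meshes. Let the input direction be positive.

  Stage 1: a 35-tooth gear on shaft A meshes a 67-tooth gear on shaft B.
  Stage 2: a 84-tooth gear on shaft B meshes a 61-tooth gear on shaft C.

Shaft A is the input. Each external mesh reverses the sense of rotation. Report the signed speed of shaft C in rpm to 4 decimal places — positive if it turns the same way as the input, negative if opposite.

Stage 1 [35T→67T]: ω = 2987.0000×35/67 = 1560.3731 rpm, dir flips to −; running = −1560.3731
Stage 2 [84T→61T]: ω = 1560.3731×84/61 = 2148.7105 rpm, dir flips to +; running = +2148.7105

+2148.7105 rpm (same as input, |ω| = 2148.7105 rpm)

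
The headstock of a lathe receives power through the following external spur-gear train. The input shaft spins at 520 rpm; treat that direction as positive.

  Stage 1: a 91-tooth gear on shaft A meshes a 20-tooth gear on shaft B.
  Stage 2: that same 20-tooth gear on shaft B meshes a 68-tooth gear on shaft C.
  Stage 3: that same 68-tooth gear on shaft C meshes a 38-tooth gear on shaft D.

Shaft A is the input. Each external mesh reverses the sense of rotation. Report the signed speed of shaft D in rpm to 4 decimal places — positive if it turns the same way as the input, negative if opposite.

Stage 1 [91T→20T]: ω = 520.0000×91/20 = 2366.0000 rpm, dir flips to −; running = −2366.0000
Stage 2 [20T→68T]: ω = 2366.0000×20/68 = 695.8824 rpm, dir flips to +; running = +695.8824
Stage 3 [68T→38T]: ω = 695.8824×68/38 = 1245.2632 rpm, dir flips to −; running = −1245.2632

-1245.2632 rpm (opposite to input, |ω| = 1245.2632 rpm)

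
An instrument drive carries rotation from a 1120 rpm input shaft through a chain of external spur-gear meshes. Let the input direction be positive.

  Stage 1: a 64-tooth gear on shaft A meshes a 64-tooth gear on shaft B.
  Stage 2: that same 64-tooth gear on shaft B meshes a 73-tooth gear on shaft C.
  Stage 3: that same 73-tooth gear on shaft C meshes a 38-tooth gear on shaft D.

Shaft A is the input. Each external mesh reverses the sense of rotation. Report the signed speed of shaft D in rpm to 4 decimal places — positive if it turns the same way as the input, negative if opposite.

Stage 1 [64T→64T]: ω = 1120.0000×64/64 = 1120.0000 rpm, dir flips to −; running = −1120.0000
Stage 2 [64T→73T]: ω = 1120.0000×64/73 = 981.9178 rpm, dir flips to +; running = +981.9178
Stage 3 [73T→38T]: ω = 981.9178×73/38 = 1886.3158 rpm, dir flips to −; running = −1886.3158

-1886.3158 rpm (opposite to input, |ω| = 1886.3158 rpm)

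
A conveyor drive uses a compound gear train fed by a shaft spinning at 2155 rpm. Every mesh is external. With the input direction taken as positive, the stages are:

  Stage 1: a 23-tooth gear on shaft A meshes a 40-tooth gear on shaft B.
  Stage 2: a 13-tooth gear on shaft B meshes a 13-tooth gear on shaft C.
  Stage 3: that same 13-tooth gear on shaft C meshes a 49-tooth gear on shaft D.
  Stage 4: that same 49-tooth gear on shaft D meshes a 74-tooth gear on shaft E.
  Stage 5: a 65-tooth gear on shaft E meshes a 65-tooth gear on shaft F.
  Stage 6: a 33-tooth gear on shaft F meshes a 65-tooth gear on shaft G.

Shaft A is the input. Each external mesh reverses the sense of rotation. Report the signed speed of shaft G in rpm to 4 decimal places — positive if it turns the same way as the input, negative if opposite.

Stage 1 [23T→40T]: ω = 2155.0000×23/40 = 1239.1250 rpm, dir flips to −; running = −1239.1250
Stage 2 [13T→13T]: ω = 1239.1250×13/13 = 1239.1250 rpm, dir flips to +; running = +1239.1250
Stage 3 [13T→49T]: ω = 1239.1250×13/49 = 328.7474 rpm, dir flips to −; running = −328.7474
Stage 4 [49T→74T]: ω = 328.7474×49/74 = 217.6841 rpm, dir flips to +; running = +217.6841
Stage 5 [65T→65T]: ω = 217.6841×65/65 = 217.6841 rpm, dir flips to −; running = −217.6841
Stage 6 [33T→65T]: ω = 217.6841×33/65 = 110.5166 rpm, dir flips to +; running = +110.5166

+110.5166 rpm (same as input, |ω| = 110.5166 rpm)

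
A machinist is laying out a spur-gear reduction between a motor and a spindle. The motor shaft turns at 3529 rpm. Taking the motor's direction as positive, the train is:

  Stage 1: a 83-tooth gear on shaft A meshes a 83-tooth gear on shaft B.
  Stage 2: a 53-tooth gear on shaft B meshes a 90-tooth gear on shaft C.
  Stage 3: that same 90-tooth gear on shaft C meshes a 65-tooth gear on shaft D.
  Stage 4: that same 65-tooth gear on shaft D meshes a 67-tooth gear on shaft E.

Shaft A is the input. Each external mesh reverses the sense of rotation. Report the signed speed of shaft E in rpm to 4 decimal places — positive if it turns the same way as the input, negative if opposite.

+2791.5970 rpm (same as input, |ω| = 2791.5970 rpm)

Stage 1 [83T→83T]: ω = 3529.0000×83/83 = 3529.0000 rpm, dir flips to −; running = −3529.0000
Stage 2 [53T→90T]: ω = 3529.0000×53/90 = 2078.1889 rpm, dir flips to +; running = +2078.1889
Stage 3 [90T→65T]: ω = 2078.1889×90/65 = 2877.4923 rpm, dir flips to −; running = −2877.4923
Stage 4 [65T→67T]: ω = 2877.4923×65/67 = 2791.5970 rpm, dir flips to +; running = +2791.5970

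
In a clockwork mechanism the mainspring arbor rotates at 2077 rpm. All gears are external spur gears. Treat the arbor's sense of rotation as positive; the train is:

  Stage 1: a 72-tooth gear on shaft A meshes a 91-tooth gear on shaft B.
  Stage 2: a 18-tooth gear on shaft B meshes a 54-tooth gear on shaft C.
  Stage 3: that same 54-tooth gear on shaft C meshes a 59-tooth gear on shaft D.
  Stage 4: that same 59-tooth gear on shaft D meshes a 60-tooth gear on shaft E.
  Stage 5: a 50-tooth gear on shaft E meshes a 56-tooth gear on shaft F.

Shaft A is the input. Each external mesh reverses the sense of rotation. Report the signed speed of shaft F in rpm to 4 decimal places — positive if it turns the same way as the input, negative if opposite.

-440.1805 rpm (opposite to input, |ω| = 440.1805 rpm)

Stage 1 [72T→91T]: ω = 2077.0000×72/91 = 1643.3407 rpm, dir flips to −; running = −1643.3407
Stage 2 [18T→54T]: ω = 1643.3407×18/54 = 547.7802 rpm, dir flips to +; running = +547.7802
Stage 3 [54T→59T]: ω = 547.7802×54/59 = 501.3582 rpm, dir flips to −; running = −501.3582
Stage 4 [59T→60T]: ω = 501.3582×59/60 = 493.0022 rpm, dir flips to +; running = +493.0022
Stage 5 [50T→56T]: ω = 493.0022×50/56 = 440.1805 rpm, dir flips to −; running = −440.1805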